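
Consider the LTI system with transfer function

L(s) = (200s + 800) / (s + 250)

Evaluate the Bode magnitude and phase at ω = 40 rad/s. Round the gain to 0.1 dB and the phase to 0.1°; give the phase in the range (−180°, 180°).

30.0 dB, 75.2°

Substitute s = j40:
Numerator: 200(j40) + 800 = 800 + j8000
Denominator: (j40) + 250 = 250 + j40
|N| = √(800² + 8000²) ≈ 8039.9, ∠N ≈ 84.29°
|D| = √(250² + 40²) ≈ 253.18, ∠D ≈ 9.09°
|L| = 8039.9 / 253.18 ≈ 31.756
Gain = 20 log₁₀(31.756) ≈ 30.04 dB
∠L = 84.29° − 9.09° = 75.20°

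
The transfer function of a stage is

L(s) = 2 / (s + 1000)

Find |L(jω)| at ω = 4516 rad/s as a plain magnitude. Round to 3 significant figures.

0.000432

Substitute s = j4516:
Numerator: 2 = 2 + j0
Denominator: (j4516) + 1000 = 1000 + j4516
|N| = √(2² + 0²) ≈ 2, ∠N ≈ 0.00°
|D| = √(1000² + 4516²) ≈ 4625.4, ∠D ≈ 77.51°
|L| = 2 / 4625.4 ≈ 0.0004324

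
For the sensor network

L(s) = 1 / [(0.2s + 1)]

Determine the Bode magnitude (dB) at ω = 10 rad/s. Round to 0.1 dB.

At ω = 10 rad/s:
pole (1 + j10·0.2) = 1 + j2 → |·| ≈ 2.2361, ∠ ≈ 63.43°
|L| = 1 · 1 / (2.2361) ≈ 0.44721
Gain = 20 log₁₀(0.44721) ≈ -6.99 dB

-7.0 dB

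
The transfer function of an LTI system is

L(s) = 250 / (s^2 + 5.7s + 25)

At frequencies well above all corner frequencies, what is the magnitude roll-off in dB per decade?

-40 dB/decade

Each pole contributes −20 dB/decade at high frequency; each zero contributes +20 dB/decade.
Net: 0 zero(s) − 2 pole(s) → -40 dB/decade.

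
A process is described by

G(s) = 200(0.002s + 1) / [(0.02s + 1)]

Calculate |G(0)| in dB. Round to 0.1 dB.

G(0) = 200 · 1 / 1 = 200
20 log₁₀(200) ≈ 46.02 dB

46.0 dB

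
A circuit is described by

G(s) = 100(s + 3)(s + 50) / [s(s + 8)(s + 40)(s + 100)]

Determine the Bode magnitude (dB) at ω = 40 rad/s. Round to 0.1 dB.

-31.8 dB

At s = jω = j40:
zero (s+3): 3 + j40 → |·| = √(3²+40²) = √1609 ≈ 40.112, ∠ = arctan(40/3) ≈ 85.71°
zero (s+50): 50 + j40 → |·| = √(50²+40²) = √4100 ≈ 64.031, ∠ = arctan(40/50) ≈ 38.66°
pole (s+8): 8 + j40 → |·| = √(8²+40²) = √1664 ≈ 40.792, ∠ = arctan(40/8) ≈ 78.69°
pole (s+40): 40 + j40 → |·| = √(40²+40²) = √3200 ≈ 56.569, ∠ = arctan(40/40) ≈ 45.00°
pole (s+100): 100 + j40 → |·| = √(100²+40²) = √11600 ≈ 107.7, ∠ = arctan(40/100) ≈ 21.80°
pole at origin: |s| = 40, ∠ = 90.00° (in denominator)
|G| = 100 · 2568.4 / 9.941e+06 ≈ 0.025836
Gain = 20 log₁₀(0.025836) ≈ -31.76 dB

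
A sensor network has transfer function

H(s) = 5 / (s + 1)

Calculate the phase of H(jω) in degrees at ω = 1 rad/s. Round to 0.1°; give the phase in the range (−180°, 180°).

-45.0°

Substitute s = j1:
Numerator: 5 = 5 + j0
Denominator: (j1) + 1 = 1 + j1
|N| = √(5² + 0²) ≈ 5, ∠N ≈ 0.00°
|D| = √(1² + 1²) ≈ 1.4142, ∠D ≈ 45.00°
∠H = 0.00° − 45.00° = -45.00°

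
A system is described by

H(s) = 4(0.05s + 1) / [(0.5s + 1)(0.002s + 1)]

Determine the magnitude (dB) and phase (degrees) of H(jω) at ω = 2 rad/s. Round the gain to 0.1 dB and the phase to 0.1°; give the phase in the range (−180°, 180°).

9.1 dB, -39.5°

At ω = 2 rad/s:
zero (1 + j2·0.05) = 1 + j0.1 → |·| ≈ 1.005, ∠ ≈ 5.71°
pole (1 + j2·0.5) = 1 + j1 → |·| ≈ 1.4142, ∠ ≈ 45.00°
pole (1 + j2·0.002) = 1 + j0.004 → |·| ≈ 1, ∠ ≈ 0.23°
|H| = 4 · 1.005 / (1.4142 · 1) ≈ 2.8426
Gain = 20 log₁₀(2.8426) ≈ 9.07 dB
∠H = (5.71°) − (45.00° + 0.23°) = -39.52°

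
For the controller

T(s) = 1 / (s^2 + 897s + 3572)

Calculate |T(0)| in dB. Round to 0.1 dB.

T(0) = 1 / 3572 ≈ 0.00027996
20 log₁₀(0.00027996) ≈ -71.06 dB

-71.1 dB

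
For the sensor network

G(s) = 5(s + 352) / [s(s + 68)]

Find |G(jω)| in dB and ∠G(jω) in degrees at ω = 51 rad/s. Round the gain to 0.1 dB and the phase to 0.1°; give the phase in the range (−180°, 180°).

-7.7 dB, -118.6°

At s = jω = j51:
zero (s+352): 352 + j51 → |·| = √(352²+51²) = √126505 ≈ 355.68, ∠ = arctan(51/352) ≈ 8.24°
pole (s+68): 68 + j51 → |·| = √(68²+51²) = √7225 ≈ 85, ∠ = arctan(51/68) ≈ 36.87°
pole at origin: |s| = 51, ∠ = 90.00° (in denominator)
|G| = 5 · 355.68 / 4335 ≈ 0.41024
Gain = 20 log₁₀(0.41024) ≈ -7.74 dB
∠G = 8.24° − 126.87° = -118.63°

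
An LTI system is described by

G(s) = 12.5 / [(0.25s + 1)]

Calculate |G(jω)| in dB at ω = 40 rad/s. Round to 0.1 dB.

1.9 dB

At ω = 40 rad/s:
pole (1 + j40·0.25) = 1 + j10 → |·| ≈ 10.05, ∠ ≈ 84.29°
|G| = 12.5 · 1 / (10.05) ≈ 1.2438
Gain = 20 log₁₀(1.2438) ≈ 1.90 dB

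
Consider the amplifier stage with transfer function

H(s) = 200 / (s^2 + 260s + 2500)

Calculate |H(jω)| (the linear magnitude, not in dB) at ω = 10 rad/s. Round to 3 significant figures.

Substitute s = j10:
Numerator: 200 = 200 + j0
Denominator: (j10)^2 + 260(j10) + 2500 = 2400 + j2600
|N| = √(200² + 0²) ≈ 200, ∠N ≈ 0.00°
|D| = √(2400² + 2600²) ≈ 3538.4, ∠D ≈ 47.29°
|H| = 200 / 3538.4 ≈ 0.056523

0.0565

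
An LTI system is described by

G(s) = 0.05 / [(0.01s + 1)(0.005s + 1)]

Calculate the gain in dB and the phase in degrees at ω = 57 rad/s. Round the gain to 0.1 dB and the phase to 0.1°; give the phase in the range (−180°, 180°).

-27.6 dB, -45.6°

At ω = 57 rad/s:
pole (1 + j57·0.01) = 1 + j0.57 → |·| ≈ 1.151, ∠ ≈ 29.68°
pole (1 + j57·0.005) = 1 + j0.285 → |·| ≈ 1.0398, ∠ ≈ 15.91°
|G| = 0.05 · 1 / (1.151 · 1.0398) ≈ 0.041778
Gain = 20 log₁₀(0.041778) ≈ -27.58 dB
∠G = (0°) − (29.68° + 15.91°) = -45.59°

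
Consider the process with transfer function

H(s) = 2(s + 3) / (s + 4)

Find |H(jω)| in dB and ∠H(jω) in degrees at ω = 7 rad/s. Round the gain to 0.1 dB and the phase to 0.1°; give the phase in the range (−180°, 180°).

5.5 dB, 6.5°

At s = jω = j7:
zero (s+3): 3 + j7 → |·| = √(3²+7²) = √58 ≈ 7.6158, ∠ = arctan(7/3) ≈ 66.80°
pole (s+4): 4 + j7 → |·| = √(4²+7²) = √65 ≈ 8.0623, ∠ = arctan(7/4) ≈ 60.26°
|H| = 2 · 7.6158 / 8.0623 ≈ 1.8892
Gain = 20 log₁₀(1.8892) ≈ 5.53 dB
∠H = 66.80° − 60.26° = 6.54°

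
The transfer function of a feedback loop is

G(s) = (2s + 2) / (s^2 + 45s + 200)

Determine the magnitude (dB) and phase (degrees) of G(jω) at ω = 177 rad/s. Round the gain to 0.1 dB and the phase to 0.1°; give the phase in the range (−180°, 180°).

-39.2 dB, -76.0°

Substitute s = j177:
Numerator: 2(j177) + 2 = 2 + j354
Denominator: (j177)^2 + 45(j177) + 200 = -31129 + j7965
|N| = √(2² + 354²) ≈ 354.01, ∠N ≈ 89.68°
|D| = √(31129² + 7965²) ≈ 32132, ∠D ≈ 165.65°
|G| = 354.01 / 32132 ≈ 0.011017
Gain = 20 log₁₀(0.011017) ≈ -39.16 dB
∠G = 89.68° − 165.65° = -75.97°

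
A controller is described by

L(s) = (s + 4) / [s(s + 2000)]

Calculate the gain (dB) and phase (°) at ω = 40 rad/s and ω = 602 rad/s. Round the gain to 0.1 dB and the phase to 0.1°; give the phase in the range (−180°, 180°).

ω = 40: -66.0 dB, -6.9°; ω = 602: -66.4 dB, -17.1°

At s = jω = j40:
zero (s+4): 4 + j40 → |·| = √(4²+40²) = √1616 ≈ 40.2, ∠ = arctan(40/4) ≈ 84.29°
pole (s+2000): 2000 + j40 → |·| = √(2000²+40²) = √4001600 ≈ 2000.4, ∠ = arctan(40/2000) ≈ 1.15°
pole at origin: |s| = 40, ∠ = 90.00° (in denominator)
|L| = 1 · 40.2 / 80016 ≈ 0.0005024
Gain = 20 log₁₀(0.0005024) ≈ -65.98 dB
∠L = 84.29° − 91.15° = -6.86°

At s = jω = j602:
zero (s+4): 4 + j602 → |·| = √(4²+602²) = √362420 ≈ 602.01, ∠ = arctan(602/4) ≈ 89.62°
pole (s+2000): 2000 + j602 → |·| = √(2000²+602²) = √4362404 ≈ 2088.6, ∠ = arctan(602/2000) ≈ 16.75°
pole at origin: |s| = 602, ∠ = 90.00° (in denominator)
|L| = 1 · 602.01 / 1.2573e+06 ≈ 0.00047881
Gain = 20 log₁₀(0.00047881) ≈ -66.40 dB
∠L = 89.62° − 106.75° = -17.13°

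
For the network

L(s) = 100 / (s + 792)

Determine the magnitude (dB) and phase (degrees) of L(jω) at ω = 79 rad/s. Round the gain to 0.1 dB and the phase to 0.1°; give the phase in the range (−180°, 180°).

Substitute s = j79:
Numerator: 100 = 100 + j0
Denominator: (j79) + 792 = 792 + j79
|N| = √(100² + 0²) ≈ 100, ∠N ≈ 0.00°
|D| = √(792² + 79²) ≈ 795.93, ∠D ≈ 5.70°
|L| = 100 / 795.93 ≈ 0.12564
Gain = 20 log₁₀(0.12564) ≈ -18.02 dB
∠L = 0.00° − 5.70° = -5.70°

-18.0 dB, -5.7°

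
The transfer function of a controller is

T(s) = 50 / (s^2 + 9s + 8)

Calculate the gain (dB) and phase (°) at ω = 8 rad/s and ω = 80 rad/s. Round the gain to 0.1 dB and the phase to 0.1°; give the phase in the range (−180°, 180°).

Substitute s = j8:
Numerator: 50 = 50 + j0
Denominator: (j8)^2 + 9(j8) + 8 = -56 + j72
|N| = √(50² + 0²) ≈ 50, ∠N ≈ 0.00°
|D| = √(56² + 72²) ≈ 91.214, ∠D ≈ 127.87°
|T| = 50 / 91.214 ≈ 0.54816
Gain = 20 log₁₀(0.54816) ≈ -5.22 dB
∠T = 0.00° − 127.87° = -127.87°

Substitute s = j80:
Numerator: 50 = 50 + j0
Denominator: (j80)^2 + 9(j80) + 8 = -6392 + j720
|N| = √(50² + 0²) ≈ 50, ∠N ≈ 0.00°
|D| = √(6392² + 720²) ≈ 6432.4, ∠D ≈ 173.57°
|T| = 50 / 6432.4 ≈ 0.0077731
Gain = 20 log₁₀(0.0077731) ≈ -42.19 dB
∠T = 0.00° − 173.57° = -173.57°

ω = 8: -5.2 dB, -127.9°; ω = 80: -42.2 dB, -173.6°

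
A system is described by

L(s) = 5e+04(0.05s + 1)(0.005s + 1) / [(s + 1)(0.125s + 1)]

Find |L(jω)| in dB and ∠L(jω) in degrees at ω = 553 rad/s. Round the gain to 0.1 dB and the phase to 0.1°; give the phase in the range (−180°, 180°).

40.5 dB, -21.0°

At ω = 553 rad/s:
zero (1 + j553·0.05) = 1 + j27.65 → |·| ≈ 27.668, ∠ ≈ 87.93°
zero (1 + j553·0.005) = 1 + j2.765 → |·| ≈ 2.9403, ∠ ≈ 70.12°
pole (1 + j553·1) = 1 + j553 → |·| ≈ 553, ∠ ≈ 89.90°
pole (1 + j553·0.125) = 1 + j69.125 → |·| ≈ 69.132, ∠ ≈ 89.17°
|L| = 5e+04 · 27.668 · 2.9403 / (553 · 69.132) ≈ 106.4
Gain = 20 log₁₀(106.4) ≈ 40.54 dB
∠L = (87.93° + 70.12°) − (89.90° + 89.17°) = -21.02°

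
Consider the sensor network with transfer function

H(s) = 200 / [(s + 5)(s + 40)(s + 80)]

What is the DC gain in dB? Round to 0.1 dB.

-38.1 dB

H(0) = 200 / (5·40·80) = 0.0125
20 log₁₀(0.0125) ≈ -38.06 dB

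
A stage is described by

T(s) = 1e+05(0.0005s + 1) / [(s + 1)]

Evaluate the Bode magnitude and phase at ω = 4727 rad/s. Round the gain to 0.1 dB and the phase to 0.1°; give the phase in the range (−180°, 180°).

At ω = 4727 rad/s:
zero (1 + j4727·0.0005) = 1 + j2.3635 → |·| ≈ 2.5663, ∠ ≈ 67.07°
pole (1 + j4727·1) = 1 + j4727 → |·| ≈ 4727, ∠ ≈ 89.99°
|T| = 1e+05 · 2.5663 / (4727) ≈ 54.29
Gain = 20 log₁₀(54.29) ≈ 34.69 dB
∠T = (67.07°) − (89.99°) = -22.92°

34.7 dB, -22.9°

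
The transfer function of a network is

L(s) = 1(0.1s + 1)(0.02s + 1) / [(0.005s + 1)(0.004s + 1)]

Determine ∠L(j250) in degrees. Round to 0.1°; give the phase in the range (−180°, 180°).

70.1°

At ω = 250 rad/s:
zero (1 + j250·0.1) = 1 + j25 → |·| ≈ 25.02, ∠ ≈ 87.71°
zero (1 + j250·0.02) = 1 + j5 → |·| ≈ 5.099, ∠ ≈ 78.69°
pole (1 + j250·0.005) = 1 + j1.25 → |·| ≈ 1.6008, ∠ ≈ 51.34°
pole (1 + j250·0.004) = 1 + j1 → |·| ≈ 1.4142, ∠ ≈ 45.00°
∠L = (87.71° + 78.69°) − (51.34° + 45.00°) = 70.06°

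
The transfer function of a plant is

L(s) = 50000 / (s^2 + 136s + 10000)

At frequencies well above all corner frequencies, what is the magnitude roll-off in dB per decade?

-40 dB/decade

Each pole contributes −20 dB/decade at high frequency; each zero contributes +20 dB/decade.
Net: 0 zero(s) − 2 pole(s) → -40 dB/decade.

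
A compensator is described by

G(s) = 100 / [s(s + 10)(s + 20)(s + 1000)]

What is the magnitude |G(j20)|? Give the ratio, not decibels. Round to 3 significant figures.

7.90e-06

At s = jω = j20:
pole (s+10): 10 + j20 → |·| = √(10²+20²) = √500 ≈ 22.361, ∠ = arctan(20/10) ≈ 63.43°
pole (s+20): 20 + j20 → |·| = √(20²+20²) = √800 ≈ 28.284, ∠ = arctan(20/20) ≈ 45.00°
pole (s+1000): 1000 + j20 → |·| = √(1000²+20²) = √1000400 ≈ 1000.2, ∠ = arctan(20/1000) ≈ 1.15°
pole at origin: |s| = 20, ∠ = 90.00° (in denominator)
|G| = 100 / 1.2652e+07 ≈ 7.9039e-06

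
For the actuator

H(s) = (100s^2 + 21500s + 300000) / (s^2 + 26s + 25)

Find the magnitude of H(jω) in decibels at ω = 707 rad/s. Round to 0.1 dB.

Substitute s = j707:
Numerator: 100(j707)^2 + 21500(j707) + 300000 = -49684900 + j15200500
Denominator: (j707)^2 + 26(j707) + 25 = -499824 + j18382
|N| = √(49684900² + 15200500²) ≈ 5.1958e+07, ∠N ≈ 162.99°
|D| = √(499824² + 18382²) ≈ 5.0016e+05, ∠D ≈ 177.89°
|H| = 5.1958e+07 / 5.0016e+05 ≈ 103.88
Gain = 20 log₁₀(103.88) ≈ 40.33 dB

40.3 dB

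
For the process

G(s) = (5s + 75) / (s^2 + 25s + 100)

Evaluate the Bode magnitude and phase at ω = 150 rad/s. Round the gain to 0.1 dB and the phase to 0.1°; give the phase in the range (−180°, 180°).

Substitute s = j150:
Numerator: 5(j150) + 75 = 75 + j750
Denominator: (j150)^2 + 25(j150) + 100 = -22400 + j3750
|N| = √(75² + 750²) ≈ 753.74, ∠N ≈ 84.29°
|D| = √(22400² + 3750²) ≈ 22712, ∠D ≈ 170.50°
|G| = 753.74 / 22712 ≈ 0.033187
Gain = 20 log₁₀(0.033187) ≈ -29.58 dB
∠G = 84.29° − 170.50° = -86.21°

-29.6 dB, -86.2°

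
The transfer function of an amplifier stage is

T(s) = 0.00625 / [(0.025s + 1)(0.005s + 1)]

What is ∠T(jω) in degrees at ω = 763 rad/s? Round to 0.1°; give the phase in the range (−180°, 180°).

-162.3°

At ω = 763 rad/s:
pole (1 + j763·0.025) = 1 + j19.075 → |·| ≈ 19.101, ∠ ≈ 87.00°
pole (1 + j763·0.005) = 1 + j3.815 → |·| ≈ 3.9439, ∠ ≈ 75.31°
∠T = (0°) − (87.00° + 75.31°) = -162.31°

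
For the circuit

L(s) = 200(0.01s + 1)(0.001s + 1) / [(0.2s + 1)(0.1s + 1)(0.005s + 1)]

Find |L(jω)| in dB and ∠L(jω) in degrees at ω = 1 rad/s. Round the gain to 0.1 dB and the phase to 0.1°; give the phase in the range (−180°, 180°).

45.8 dB, -16.7°

At ω = 1 rad/s:
zero (1 + j1·0.01) = 1 + j0.01 → |·| ≈ 1, ∠ ≈ 0.57°
zero (1 + j1·0.001) = 1 + j0.001 → |·| ≈ 1, ∠ ≈ 0.06°
pole (1 + j1·0.2) = 1 + j0.2 → |·| ≈ 1.0198, ∠ ≈ 11.31°
pole (1 + j1·0.1) = 1 + j0.1 → |·| ≈ 1.005, ∠ ≈ 5.71°
pole (1 + j1·0.005) = 1 + j0.005 → |·| ≈ 1, ∠ ≈ 0.29°
|L| = 200 · 1 · 1 / (1.0198 · 1.005 · 1) ≈ 195.14
Gain = 20 log₁₀(195.14) ≈ 45.81 dB
∠L = (0.57° + 0.06°) − (11.31° + 5.71° + 0.29°) = -16.68°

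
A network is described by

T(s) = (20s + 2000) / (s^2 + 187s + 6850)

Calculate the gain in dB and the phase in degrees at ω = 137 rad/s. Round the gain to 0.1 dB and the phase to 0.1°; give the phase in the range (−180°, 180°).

Substitute s = j137:
Numerator: 20(j137) + 2000 = 2000 + j2740
Denominator: (j137)^2 + 187(j137) + 6850 = -11919 + j25619
|N| = √(2000² + 2740²) ≈ 3392.3, ∠N ≈ 53.87°
|D| = √(11919² + 25619²) ≈ 28256, ∠D ≈ 114.95°
|T| = 3392.3 / 28256 ≈ 0.12006
Gain = 20 log₁₀(0.12006) ≈ -18.41 dB
∠T = 53.87° − 114.95° = -61.08°

-18.4 dB, -61.1°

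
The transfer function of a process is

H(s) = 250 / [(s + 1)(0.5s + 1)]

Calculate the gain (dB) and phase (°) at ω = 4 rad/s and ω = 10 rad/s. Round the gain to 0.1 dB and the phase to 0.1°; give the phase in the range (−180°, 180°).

ω = 4: 28.7 dB, -139.4°; ω = 10: 13.8 dB, -163.0°

At ω = 4 rad/s:
pole (1 + j4·1) = 1 + j4 → |·| ≈ 4.1231, ∠ ≈ 75.96°
pole (1 + j4·0.5) = 1 + j2 → |·| ≈ 2.2361, ∠ ≈ 63.43°
|H| = 250 · 1 / (4.1231 · 2.2361) ≈ 27.116
Gain = 20 log₁₀(27.116) ≈ 28.66 dB
∠H = (0°) − (75.96° + 63.43°) = -139.39°

At ω = 10 rad/s:
pole (1 + j10·1) = 1 + j10 → |·| ≈ 10.05, ∠ ≈ 84.29°
pole (1 + j10·0.5) = 1 + j5 → |·| ≈ 5.099, ∠ ≈ 78.69°
|H| = 250 · 1 / (10.05 · 5.099) ≈ 4.8785
Gain = 20 log₁₀(4.8785) ≈ 13.77 dB
∠H = (0°) − (84.29° + 78.69°) = -162.98°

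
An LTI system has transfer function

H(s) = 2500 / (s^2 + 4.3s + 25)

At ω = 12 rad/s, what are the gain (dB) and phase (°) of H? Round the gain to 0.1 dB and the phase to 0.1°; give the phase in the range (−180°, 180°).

At s = jω = j12:
quadratic: (j12)² + 4.3·j12 + 25 = -119 + j51.6 → |·| ≈ 129.71, ∠ ≈ 156.56°
|H| = 2500 / 129.71 ≈ 19.274
Gain = 20 log₁₀(19.274) ≈ 25.70 dB
∠H = 0.00° − 156.56° = -156.56°

25.7 dB, -156.6°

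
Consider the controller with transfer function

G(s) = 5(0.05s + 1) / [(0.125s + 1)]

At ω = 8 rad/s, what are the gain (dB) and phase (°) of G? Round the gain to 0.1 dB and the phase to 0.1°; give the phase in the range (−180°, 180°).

At ω = 8 rad/s:
zero (1 + j8·0.05) = 1 + j0.4 → |·| ≈ 1.077, ∠ ≈ 21.80°
pole (1 + j8·0.125) = 1 + j1 → |·| ≈ 1.4142, ∠ ≈ 45.00°
|G| = 5 · 1.077 / (1.4142) ≈ 3.8078
Gain = 20 log₁₀(3.8078) ≈ 11.61 dB
∠G = (21.80°) − (45.00°) = -23.20°

11.6 dB, -23.2°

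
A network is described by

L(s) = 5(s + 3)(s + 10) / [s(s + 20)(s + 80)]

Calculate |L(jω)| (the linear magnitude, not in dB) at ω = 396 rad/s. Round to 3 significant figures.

At s = jω = j396:
zero (s+3): 3 + j396 → |·| = √(3²+396²) = √156825 ≈ 396.01, ∠ = arctan(396/3) ≈ 89.57°
zero (s+10): 10 + j396 → |·| = √(10²+396²) = √156916 ≈ 396.13, ∠ = arctan(396/10) ≈ 88.55°
pole (s+20): 20 + j396 → |·| = √(20²+396²) = √157216 ≈ 396.5, ∠ = arctan(396/20) ≈ 87.11°
pole (s+80): 80 + j396 → |·| = √(80²+396²) = √163216 ≈ 404, ∠ = arctan(396/80) ≈ 78.58°
pole at origin: |s| = 396, ∠ = 90.00° (in denominator)
|L| = 5 · 1.5687e+05 / 6.3434e+07 ≈ 0.012365

0.0124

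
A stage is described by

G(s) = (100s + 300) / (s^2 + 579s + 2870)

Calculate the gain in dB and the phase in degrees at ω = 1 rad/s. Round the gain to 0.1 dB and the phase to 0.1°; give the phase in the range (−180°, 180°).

Substitute s = j1:
Numerator: 100(j1) + 300 = 300 + j100
Denominator: (j1)^2 + 579(j1) + 2870 = 2869 + j579
|N| = √(300² + 100²) ≈ 316.23, ∠N ≈ 18.43°
|D| = √(2869² + 579²) ≈ 2926.8, ∠D ≈ 11.41°
|G| = 316.23 / 2926.8 ≈ 0.10805
Gain = 20 log₁₀(0.10805) ≈ -19.33 dB
∠G = 18.43° − 11.41° = 7.02°

-19.3 dB, 7.0°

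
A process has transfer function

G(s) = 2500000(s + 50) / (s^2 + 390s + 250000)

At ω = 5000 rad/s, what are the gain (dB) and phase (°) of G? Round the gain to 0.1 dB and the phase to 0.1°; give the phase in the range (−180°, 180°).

At s = jω = j5000:
zero (s+50): 50 + j5000 → |·| = √(50²+5000²) = √25002500 ≈ 5000.2, ∠ = arctan(5000/50) ≈ 89.43°
quadratic: (j5000)² + 390·j5000 + 250000 = -24750000 + j1950000 → |·| ≈ 2.4827e+07, ∠ ≈ 175.50°
|G| = 2500000 · 5000.2 / 2.4827e+07 ≈ 503.5
Gain = 20 log₁₀(503.5) ≈ 54.04 dB
∠G = 89.43° − 175.50° = -86.07°

54.0 dB, -86.1°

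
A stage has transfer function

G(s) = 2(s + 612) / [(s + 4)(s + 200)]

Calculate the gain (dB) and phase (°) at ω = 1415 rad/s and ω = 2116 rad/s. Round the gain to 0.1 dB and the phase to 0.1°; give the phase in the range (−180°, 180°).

ω = 1415: -56.3 dB, -105.2°; ω = 2116: -60.2 dB, -100.6°

At s = jω = j1415:
zero (s+612): 612 + j1415 → |·| = √(612²+1415²) = √2376769 ≈ 1541.7, ∠ = arctan(1415/612) ≈ 66.61°
pole (s+4): 4 + j1415 → |·| = √(4²+1415²) = √2002241 ≈ 1415, ∠ = arctan(1415/4) ≈ 89.84°
pole (s+200): 200 + j1415 → |·| = √(200²+1415²) = √2042225 ≈ 1429.1, ∠ = arctan(1415/200) ≈ 81.95°
|G| = 2 · 1541.7 / 2.0222e+06 ≈ 0.0015248
Gain = 20 log₁₀(0.0015248) ≈ -56.34 dB
∠G = 66.61° − 171.79° = -105.18°

At s = jω = j2116:
zero (s+612): 612 + j2116 → |·| = √(612²+2116²) = √4852000 ≈ 2202.7, ∠ = arctan(2116/612) ≈ 73.87°
pole (s+4): 4 + j2116 → |·| = √(4²+2116²) = √4477472 ≈ 2116, ∠ = arctan(2116/4) ≈ 89.89°
pole (s+200): 200 + j2116 → |·| = √(200²+2116²) = √4517456 ≈ 2125.4, ∠ = arctan(2116/200) ≈ 84.60°
|G| = 2 · 2202.7 / 4.4973e+06 ≈ 0.00097957
Gain = 20 log₁₀(0.00097957) ≈ -60.18 dB
∠G = 73.87° − 174.49° = -100.62°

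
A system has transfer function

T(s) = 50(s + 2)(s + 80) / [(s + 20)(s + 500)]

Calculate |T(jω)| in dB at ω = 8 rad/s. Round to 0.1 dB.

At s = jω = j8:
zero (s+2): 2 + j8 → |·| = √(2²+8²) = √68 ≈ 8.2462, ∠ = arctan(8/2) ≈ 75.96°
zero (s+80): 80 + j8 → |·| = √(80²+8²) = √6464 ≈ 80.399, ∠ = arctan(8/80) ≈ 5.71°
pole (s+20): 20 + j8 → |·| = √(20²+8²) = √464 ≈ 21.541, ∠ = arctan(8/20) ≈ 21.80°
pole (s+500): 500 + j8 → |·| = √(500²+8²) = √250064 ≈ 500.06, ∠ = arctan(8/500) ≈ 0.92°
|T| = 50 · 662.99 / 10772 ≈ 3.0774
Gain = 20 log₁₀(3.0774) ≈ 9.76 dB

9.8 dB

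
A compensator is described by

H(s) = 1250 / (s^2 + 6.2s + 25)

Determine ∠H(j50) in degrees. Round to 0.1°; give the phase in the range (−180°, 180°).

-172.9°

At s = jω = j50:
quadratic: (j50)² + 6.2·j50 + 25 = -2475 + j310 → |·| ≈ 2494.3, ∠ ≈ 172.86°
∠H = 0.00° − 172.86° = -172.86°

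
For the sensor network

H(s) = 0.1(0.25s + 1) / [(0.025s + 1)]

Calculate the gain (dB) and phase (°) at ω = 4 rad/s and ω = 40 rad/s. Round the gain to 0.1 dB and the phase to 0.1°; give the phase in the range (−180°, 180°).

ω = 4: -17.0 dB, 39.3°; ω = 40: -3.0 dB, 39.3°

At ω = 4 rad/s:
zero (1 + j4·0.25) = 1 + j1 → |·| ≈ 1.4142, ∠ ≈ 45.00°
pole (1 + j4·0.025) = 1 + j0.1 → |·| ≈ 1.005, ∠ ≈ 5.71°
|H| = 0.1 · 1.4142 / (1.005) ≈ 0.14072
Gain = 20 log₁₀(0.14072) ≈ -17.03 dB
∠H = (45.00°) − (5.71°) = 39.29°

At ω = 40 rad/s:
zero (1 + j40·0.25) = 1 + j10 → |·| ≈ 10.05, ∠ ≈ 84.29°
pole (1 + j40·0.025) = 1 + j1 → |·| ≈ 1.4142, ∠ ≈ 45.00°
|H| = 0.1 · 10.05 / (1.4142) ≈ 0.71065
Gain = 20 log₁₀(0.71065) ≈ -2.97 dB
∠H = (84.29°) − (45.00°) = 39.29°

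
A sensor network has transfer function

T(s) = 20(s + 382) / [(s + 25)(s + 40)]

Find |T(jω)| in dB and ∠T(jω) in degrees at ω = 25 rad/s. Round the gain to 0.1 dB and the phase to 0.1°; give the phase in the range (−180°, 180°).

13.2 dB, -73.3°

At s = jω = j25:
zero (s+382): 382 + j25 → |·| = √(382²+25²) = √146549 ≈ 382.82, ∠ = arctan(25/382) ≈ 3.74°
pole (s+25): 25 + j25 → |·| = √(25²+25²) = √1250 ≈ 35.355, ∠ = arctan(25/25) ≈ 45.00°
pole (s+40): 40 + j25 → |·| = √(40²+25²) = √2225 ≈ 47.17, ∠ = arctan(25/40) ≈ 32.01°
|T| = 20 · 382.82 / 1667.7 ≈ 4.591
Gain = 20 log₁₀(4.591) ≈ 13.24 dB
∠T = 3.74° − 77.01° = -73.27°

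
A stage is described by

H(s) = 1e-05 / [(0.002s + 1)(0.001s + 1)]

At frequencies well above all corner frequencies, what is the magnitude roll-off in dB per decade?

-40 dB/decade

Each pole contributes −20 dB/decade at high frequency; each zero contributes +20 dB/decade.
Net: 0 zero(s) − 2 pole(s) → -40 dB/decade.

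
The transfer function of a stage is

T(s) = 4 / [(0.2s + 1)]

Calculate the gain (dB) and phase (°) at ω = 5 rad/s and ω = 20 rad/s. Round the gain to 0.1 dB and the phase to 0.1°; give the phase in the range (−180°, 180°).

ω = 5: 9.0 dB, -45.0°; ω = 20: -0.3 dB, -76.0°

At ω = 5 rad/s:
pole (1 + j5·0.2) = 1 + j1 → |·| ≈ 1.4142, ∠ ≈ 45.00°
|T| = 4 · 1 / (1.4142) ≈ 2.8285
Gain = 20 log₁₀(2.8285) ≈ 9.03 dB
∠T = (0°) − (45.00°) = -45.00°

At ω = 20 rad/s:
pole (1 + j20·0.2) = 1 + j4 → |·| ≈ 4.1231, ∠ ≈ 75.96°
|T| = 4 · 1 / (4.1231) ≈ 0.97014
Gain = 20 log₁₀(0.97014) ≈ -0.26 dB
∠T = (0°) − (75.96°) = -75.96°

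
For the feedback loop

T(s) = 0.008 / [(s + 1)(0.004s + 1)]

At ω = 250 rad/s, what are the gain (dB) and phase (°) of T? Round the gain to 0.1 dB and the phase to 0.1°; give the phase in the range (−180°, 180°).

At ω = 250 rad/s:
pole (1 + j250·1) = 1 + j250 → |·| ≈ 250, ∠ ≈ 89.77°
pole (1 + j250·0.004) = 1 + j1 → |·| ≈ 1.4142, ∠ ≈ 45.00°
|T| = 0.008 · 1 / (250 · 1.4142) ≈ 2.2628e-05
Gain = 20 log₁₀(2.2628e-05) ≈ -92.91 dB
∠T = (0°) − (89.77° + 45.00°) = -134.77°

-92.9 dB, -134.8°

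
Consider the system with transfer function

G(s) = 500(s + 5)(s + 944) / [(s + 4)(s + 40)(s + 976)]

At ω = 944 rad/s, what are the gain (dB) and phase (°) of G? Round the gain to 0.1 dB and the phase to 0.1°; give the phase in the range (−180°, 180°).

At s = jω = j944:
zero (s+5): 5 + j944 → |·| = √(5²+944²) = √891161 ≈ 944.01, ∠ = arctan(944/5) ≈ 89.70°
zero (s+944): 944 + j944 → |·| = √(944²+944²) = √1782272 ≈ 1335, ∠ = arctan(944/944) ≈ 45.00°
pole (s+4): 4 + j944 → |·| = √(4²+944²) = √891152 ≈ 944.01, ∠ = arctan(944/4) ≈ 89.76°
pole (s+40): 40 + j944 → |·| = √(40²+944²) = √892736 ≈ 944.85, ∠ = arctan(944/40) ≈ 87.57°
pole (s+976): 976 + j944 → |·| = √(976²+944²) = √1843712 ≈ 1357.8, ∠ = arctan(944/976) ≈ 44.05°
|G| = 500 · 1.2603e+06 / 1.2111e+09 ≈ 0.52031
Gain = 20 log₁₀(0.52031) ≈ -5.67 dB
∠G = 134.70° − 221.38° = -86.68°

-5.7 dB, -86.7°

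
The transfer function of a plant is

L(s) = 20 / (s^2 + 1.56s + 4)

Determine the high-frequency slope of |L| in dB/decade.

-40 dB/decade

Each pole contributes −20 dB/decade at high frequency; each zero contributes +20 dB/decade.
Net: 0 zero(s) − 2 pole(s) → -40 dB/decade.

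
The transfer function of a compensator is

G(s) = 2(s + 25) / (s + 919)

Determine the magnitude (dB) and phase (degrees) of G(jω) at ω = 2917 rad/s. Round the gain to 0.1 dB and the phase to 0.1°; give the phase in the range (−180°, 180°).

At s = jω = j2917:
zero (s+25): 25 + j2917 → |·| = √(25²+2917²) = √8509514 ≈ 2917.1, ∠ = arctan(2917/25) ≈ 89.51°
pole (s+919): 919 + j2917 → |·| = √(919²+2917²) = √9353450 ≈ 3058.3, ∠ = arctan(2917/919) ≈ 72.51°
|G| = 2 · 2917.1 / 3058.3 ≈ 1.9077
Gain = 20 log₁₀(1.9077) ≈ 5.61 dB
∠G = 89.51° − 72.51° = 17.00°

5.6 dB, 17.0°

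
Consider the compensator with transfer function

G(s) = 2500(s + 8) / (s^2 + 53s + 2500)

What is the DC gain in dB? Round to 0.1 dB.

G(0) = 2500·8 / 2500 = 8
20 log₁₀(8) ≈ 18.06 dB

18.1 dB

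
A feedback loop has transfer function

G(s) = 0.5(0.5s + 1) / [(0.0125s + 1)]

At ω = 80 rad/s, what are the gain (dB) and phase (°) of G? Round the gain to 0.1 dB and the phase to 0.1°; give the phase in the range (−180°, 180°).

At ω = 80 rad/s:
zero (1 + j80·0.5) = 1 + j40 → |·| ≈ 40.012, ∠ ≈ 88.57°
pole (1 + j80·0.0125) = 1 + j1 → |·| ≈ 1.4142, ∠ ≈ 45.00°
|G| = 0.5 · 40.012 / (1.4142) ≈ 14.147
Gain = 20 log₁₀(14.147) ≈ 23.01 dB
∠G = (88.57°) − (45.00°) = 43.57°

23.0 dB, 43.6°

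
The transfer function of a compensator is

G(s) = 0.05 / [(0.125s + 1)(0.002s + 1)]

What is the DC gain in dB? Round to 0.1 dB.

-26.0 dB

G(0) = 0.05 · 1 / 1 = 0.05
20 log₁₀(0.05) ≈ -26.02 dB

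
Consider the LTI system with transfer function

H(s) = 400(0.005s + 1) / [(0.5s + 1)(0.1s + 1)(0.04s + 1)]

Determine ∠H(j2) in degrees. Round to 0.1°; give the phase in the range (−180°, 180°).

At ω = 2 rad/s:
zero (1 + j2·0.005) = 1 + j0.01 → |·| ≈ 1, ∠ ≈ 0.57°
pole (1 + j2·0.5) = 1 + j1 → |·| ≈ 1.4142, ∠ ≈ 45.00°
pole (1 + j2·0.1) = 1 + j0.2 → |·| ≈ 1.0198, ∠ ≈ 11.31°
pole (1 + j2·0.04) = 1 + j0.08 → |·| ≈ 1.0032, ∠ ≈ 4.57°
∠H = (0.57°) − (45.00° + 11.31° + 4.57°) = -60.31°

-60.3°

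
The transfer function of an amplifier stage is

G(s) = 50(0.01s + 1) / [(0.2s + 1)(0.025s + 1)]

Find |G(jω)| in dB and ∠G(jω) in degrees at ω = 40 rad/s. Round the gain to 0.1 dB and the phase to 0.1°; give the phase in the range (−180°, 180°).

13.5 dB, -106.1°

At ω = 40 rad/s:
zero (1 + j40·0.01) = 1 + j0.4 → |·| ≈ 1.077, ∠ ≈ 21.80°
pole (1 + j40·0.2) = 1 + j8 → |·| ≈ 8.0623, ∠ ≈ 82.87°
pole (1 + j40·0.025) = 1 + j1 → |·| ≈ 1.4142, ∠ ≈ 45.00°
|G| = 50 · 1.077 / (8.0623 · 1.4142) ≈ 4.723
Gain = 20 log₁₀(4.723) ≈ 13.48 dB
∠G = (21.80°) − (82.87° + 45.00°) = -106.07°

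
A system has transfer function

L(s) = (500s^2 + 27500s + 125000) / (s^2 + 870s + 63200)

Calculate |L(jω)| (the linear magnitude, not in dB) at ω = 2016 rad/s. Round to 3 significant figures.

Substitute s = j2016:
Numerator: 500(j2016)^2 + 27500(j2016) + 125000 = -2032003000 + j55440000
Denominator: (j2016)^2 + 870(j2016) + 63200 = -4001056 + j1753920
|N| = √(2032003000² + 55440000²) ≈ 2.0328e+09, ∠N ≈ 178.44°
|D| = √(4001056² + 1753920²) ≈ 4.3686e+06, ∠D ≈ 156.33°
|L| = 2.0328e+09 / 4.3686e+06 ≈ 465.32

465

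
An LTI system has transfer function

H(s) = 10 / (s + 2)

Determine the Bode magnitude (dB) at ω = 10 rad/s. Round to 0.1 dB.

At s = jω = j10:
pole (s+2): 2 + j10 → |·| = √(2²+10²) = √104 ≈ 10.198, ∠ = arctan(10/2) ≈ 78.69°
|H| = 10 / 10.198 ≈ 0.98058
Gain = 20 log₁₀(0.98058) ≈ -0.17 dB

-0.2 dB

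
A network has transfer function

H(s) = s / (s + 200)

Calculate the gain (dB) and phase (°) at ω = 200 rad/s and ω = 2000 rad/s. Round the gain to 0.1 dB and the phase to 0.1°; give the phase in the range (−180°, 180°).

At s = jω = j200:
zero at origin: s = j200 → |·| = 200, ∠ = 90.00°
pole (s+200): 200 + j200 → |·| = √(200²+200²) = √80000 ≈ 282.84, ∠ = arctan(200/200) ≈ 45.00°
|H| = 1 · 200 / 282.84 ≈ 0.70711
Gain = 20 log₁₀(0.70711) ≈ -3.01 dB
∠H = 90.00° − 45.00° = 45.00°

At s = jω = j2000:
zero at origin: s = j2000 → |·| = 2000, ∠ = 90.00°
pole (s+200): 200 + j2000 → |·| = √(200²+2000²) = √4040000 ≈ 2010, ∠ = arctan(2000/200) ≈ 84.29°
|H| = 1 · 2000 / 2010 ≈ 0.99502
Gain = 20 log₁₀(0.99502) ≈ -0.04 dB
∠H = 90.00° − 84.29° = 5.71°

ω = 200: -3.0 dB, 45.0°; ω = 2000: -0.0 dB, 5.7°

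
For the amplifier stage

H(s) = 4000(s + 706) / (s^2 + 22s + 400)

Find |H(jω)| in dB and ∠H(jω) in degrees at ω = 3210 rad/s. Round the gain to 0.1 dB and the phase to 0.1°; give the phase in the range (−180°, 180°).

At s = jω = j3210:
zero (s+706): 706 + j3210 → |·| = √(706²+3210²) = √10802536 ≈ 3286.7, ∠ = arctan(3210/706) ≈ 77.60°
quadratic: (j3210)² + 22·j3210 + 400 = -10303700 + j70620 → |·| ≈ 1.0304e+07, ∠ ≈ 179.61°
|H| = 4000 · 3286.7 / 1.0304e+07 ≈ 1.2759
Gain = 20 log₁₀(1.2759) ≈ 2.12 dB
∠H = 77.60° − 179.61° = -102.01°

2.1 dB, -102.0°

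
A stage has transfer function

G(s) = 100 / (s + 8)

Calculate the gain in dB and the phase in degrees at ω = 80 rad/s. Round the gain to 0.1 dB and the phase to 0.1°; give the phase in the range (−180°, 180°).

Substitute s = j80:
Numerator: 100 = 100 + j0
Denominator: (j80) + 8 = 8 + j80
|N| = √(100² + 0²) ≈ 100, ∠N ≈ 0.00°
|D| = √(8² + 80²) ≈ 80.399, ∠D ≈ 84.29°
|G| = 100 / 80.399 ≈ 1.2438
Gain = 20 log₁₀(1.2438) ≈ 1.90 dB
∠G = 0.00° − 84.29° = -84.29°

1.9 dB, -84.3°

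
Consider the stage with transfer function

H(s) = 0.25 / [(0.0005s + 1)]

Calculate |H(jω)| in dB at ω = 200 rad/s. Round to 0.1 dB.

-12.1 dB

At ω = 200 rad/s:
pole (1 + j200·0.0005) = 1 + j0.1 → |·| ≈ 1.005, ∠ ≈ 5.71°
|H| = 0.25 · 1 / (1.005) ≈ 0.24876
Gain = 20 log₁₀(0.24876) ≈ -12.08 dB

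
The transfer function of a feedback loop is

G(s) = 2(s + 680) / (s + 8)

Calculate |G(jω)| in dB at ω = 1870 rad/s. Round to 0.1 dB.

6.6 dB

At s = jω = j1870:
zero (s+680): 680 + j1870 → |·| = √(680²+1870²) = √3959300 ≈ 1989.8, ∠ = arctan(1870/680) ≈ 70.02°
pole (s+8): 8 + j1870 → |·| = √(8²+1870²) = √3496964 ≈ 1870, ∠ = arctan(1870/8) ≈ 89.75°
|G| = 2 · 1989.8 / 1870 ≈ 2.1281
Gain = 20 log₁₀(2.1281) ≈ 6.56 dB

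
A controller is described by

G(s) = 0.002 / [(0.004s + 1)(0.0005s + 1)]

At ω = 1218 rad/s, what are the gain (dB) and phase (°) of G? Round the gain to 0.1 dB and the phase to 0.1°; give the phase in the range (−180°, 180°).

At ω = 1218 rad/s:
pole (1 + j1218·0.004) = 1 + j4.872 → |·| ≈ 4.9736, ∠ ≈ 78.40°
pole (1 + j1218·0.0005) = 1 + j0.609 → |·| ≈ 1.1708, ∠ ≈ 31.34°
|G| = 0.002 · 1 / (4.9736 · 1.1708) ≈ 0.00034346
Gain = 20 log₁₀(0.00034346) ≈ -69.28 dB
∠G = (0°) − (78.40° + 31.34°) = -109.74°

-69.3 dB, -109.7°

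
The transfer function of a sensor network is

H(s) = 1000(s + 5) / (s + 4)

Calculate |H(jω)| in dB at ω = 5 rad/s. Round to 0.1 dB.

60.9 dB

At s = jω = j5:
zero (s+5): 5 + j5 → |·| = √(5²+5²) = √50 ≈ 7.0711, ∠ = arctan(5/5) ≈ 45.00°
pole (s+4): 4 + j5 → |·| = √(4²+5²) = √41 ≈ 6.4031, ∠ = arctan(5/4) ≈ 51.34°
|H| = 1000 · 7.0711 / 6.4031 ≈ 1104.3
Gain = 20 log₁₀(1104.3) ≈ 60.86 dB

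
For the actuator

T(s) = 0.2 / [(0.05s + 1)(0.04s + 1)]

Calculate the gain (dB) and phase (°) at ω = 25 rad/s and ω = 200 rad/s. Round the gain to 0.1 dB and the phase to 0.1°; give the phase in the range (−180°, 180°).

ω = 25: -21.1 dB, -96.3°; ω = 200: -52.2 dB, -167.2°

At ω = 25 rad/s:
pole (1 + j25·0.05) = 1 + j1.25 → |·| ≈ 1.6008, ∠ ≈ 51.34°
pole (1 + j25·0.04) = 1 + j1 → |·| ≈ 1.4142, ∠ ≈ 45.00°
|T| = 0.2 · 1 / (1.6008 · 1.4142) ≈ 0.088345
Gain = 20 log₁₀(0.088345) ≈ -21.08 dB
∠T = (0°) − (51.34° + 45.00°) = -96.34°

At ω = 200 rad/s:
pole (1 + j200·0.05) = 1 + j10 → |·| ≈ 10.05, ∠ ≈ 84.29°
pole (1 + j200·0.04) = 1 + j8 → |·| ≈ 8.0623, ∠ ≈ 82.87°
|T| = 0.2 · 1 / (10.05 · 8.0623) ≈ 0.0024683
Gain = 20 log₁₀(0.0024683) ≈ -52.15 dB
∠T = (0°) − (84.29° + 82.87°) = -167.16°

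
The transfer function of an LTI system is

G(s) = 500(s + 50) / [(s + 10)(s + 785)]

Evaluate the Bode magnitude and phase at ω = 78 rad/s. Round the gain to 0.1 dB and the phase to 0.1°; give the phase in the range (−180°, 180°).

-2.5 dB, -31.0°

At s = jω = j78:
zero (s+50): 50 + j78 → |·| = √(50²+78²) = √8584 ≈ 92.65, ∠ = arctan(78/50) ≈ 57.34°
pole (s+10): 10 + j78 → |·| = √(10²+78²) = √6184 ≈ 78.638, ∠ = arctan(78/10) ≈ 82.69°
pole (s+785): 785 + j78 → |·| = √(785²+78²) = √622309 ≈ 788.87, ∠ = arctan(78/785) ≈ 5.67°
|G| = 500 · 92.65 / 62035 ≈ 0.74676
Gain = 20 log₁₀(0.74676) ≈ -2.54 dB
∠G = 57.34° − 88.36° = -31.02°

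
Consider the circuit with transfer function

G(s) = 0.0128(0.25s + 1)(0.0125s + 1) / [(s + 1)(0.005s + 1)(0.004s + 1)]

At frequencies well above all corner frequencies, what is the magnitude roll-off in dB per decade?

-20 dB/decade

Each pole contributes −20 dB/decade at high frequency; each zero contributes +20 dB/decade.
Net: 2 zero(s) − 3 pole(s) → -20 dB/decade.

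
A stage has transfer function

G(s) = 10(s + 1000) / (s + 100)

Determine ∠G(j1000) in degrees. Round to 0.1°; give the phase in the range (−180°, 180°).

-39.3°

At s = jω = j1000:
zero (s+1000): 1000 + j1000 → |·| = √(1000²+1000²) = √2000000 ≈ 1414.2, ∠ = arctan(1000/1000) ≈ 45.00°
pole (s+100): 100 + j1000 → |·| = √(100²+1000²) = √1010000 ≈ 1005, ∠ = arctan(1000/100) ≈ 84.29°
∠G = 45.00° − 84.29° = -39.29°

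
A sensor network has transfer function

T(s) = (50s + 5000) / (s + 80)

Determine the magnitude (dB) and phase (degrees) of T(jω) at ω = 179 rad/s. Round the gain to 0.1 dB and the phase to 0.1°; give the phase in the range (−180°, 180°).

Substitute s = j179:
Numerator: 50(j179) + 5000 = 5000 + j8950
Denominator: (j179) + 80 = 80 + j179
|N| = √(5000² + 8950²) ≈ 10252, ∠N ≈ 60.81°
|D| = √(80² + 179²) ≈ 196.06, ∠D ≈ 65.92°
|T| = 10252 / 196.06 ≈ 52.29
Gain = 20 log₁₀(52.29) ≈ 34.37 dB
∠T = 60.81° − 65.92° = -5.11°

34.4 dB, -5.1°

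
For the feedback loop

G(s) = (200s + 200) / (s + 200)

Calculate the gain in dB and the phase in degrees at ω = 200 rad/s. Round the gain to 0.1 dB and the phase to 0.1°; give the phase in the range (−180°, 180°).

Substitute s = j200:
Numerator: 200(j200) + 200 = 200 + j40000
Denominator: (j200) + 200 = 200 + j200
|N| = √(200² + 40000²) ≈ 40000, ∠N ≈ 89.71°
|D| = √(200² + 200²) ≈ 282.84, ∠D ≈ 45.00°
|G| = 40000 / 282.84 ≈ 141.42
Gain = 20 log₁₀(141.42) ≈ 43.01 dB
∠G = 89.71° − 45.00° = 44.71°

43.0 dB, 44.7°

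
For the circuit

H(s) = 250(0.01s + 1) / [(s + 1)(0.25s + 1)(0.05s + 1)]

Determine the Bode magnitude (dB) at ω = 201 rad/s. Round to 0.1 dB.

-45.2 dB

At ω = 201 rad/s:
zero (1 + j201·0.01) = 1 + j2.01 → |·| ≈ 2.245, ∠ ≈ 63.55°
pole (1 + j201·1) = 1 + j201 → |·| ≈ 201, ∠ ≈ 89.71°
pole (1 + j201·0.25) = 1 + j50.25 → |·| ≈ 50.26, ∠ ≈ 88.86°
pole (1 + j201·0.05) = 1 + j10.05 → |·| ≈ 10.1, ∠ ≈ 84.32°
|H| = 250 · 2.245 / (201 · 50.26 · 10.1) ≈ 0.0055007
Gain = 20 log₁₀(0.0055007) ≈ -45.19 dB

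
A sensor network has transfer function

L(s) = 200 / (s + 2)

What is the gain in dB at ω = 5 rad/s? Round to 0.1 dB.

At s = jω = j5:
pole (s+2): 2 + j5 → |·| = √(2²+5²) = √29 ≈ 5.3852, ∠ = arctan(5/2) ≈ 68.20°
|L| = 200 / 5.3852 ≈ 37.139
Gain = 20 log₁₀(37.139) ≈ 31.40 dB

31.4 dB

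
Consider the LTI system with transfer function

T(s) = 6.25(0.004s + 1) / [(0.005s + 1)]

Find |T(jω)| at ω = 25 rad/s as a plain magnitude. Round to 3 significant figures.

6.23

At ω = 25 rad/s:
zero (1 + j25·0.004) = 1 + j0.1 → |·| ≈ 1.005, ∠ ≈ 5.71°
pole (1 + j25·0.005) = 1 + j0.125 → |·| ≈ 1.0078, ∠ ≈ 7.13°
|T| = 6.25 · 1.005 / (1.0078) ≈ 6.2326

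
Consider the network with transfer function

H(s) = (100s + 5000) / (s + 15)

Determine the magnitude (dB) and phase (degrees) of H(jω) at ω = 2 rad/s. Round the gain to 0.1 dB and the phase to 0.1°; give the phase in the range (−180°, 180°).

Substitute s = j2:
Numerator: 100(j2) + 5000 = 5000 + j200
Denominator: (j2) + 15 = 15 + j2
|N| = √(5000² + 200²) ≈ 5004, ∠N ≈ 2.29°
|D| = √(15² + 2²) ≈ 15.133, ∠D ≈ 7.59°
|H| = 5004 / 15.133 ≈ 330.67
Gain = 20 log₁₀(330.67) ≈ 50.39 dB
∠H = 2.29° − 7.59° = -5.30°

50.4 dB, -5.3°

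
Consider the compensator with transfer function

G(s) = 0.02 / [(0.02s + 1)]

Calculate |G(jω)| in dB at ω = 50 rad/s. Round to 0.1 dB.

At ω = 50 rad/s:
pole (1 + j50·0.02) = 1 + j1 → |·| ≈ 1.4142, ∠ ≈ 45.00°
|G| = 0.02 · 1 / (1.4142) ≈ 0.014142
Gain = 20 log₁₀(0.014142) ≈ -36.99 dB

-37.0 dB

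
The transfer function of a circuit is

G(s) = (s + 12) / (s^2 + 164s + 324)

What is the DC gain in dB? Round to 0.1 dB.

-28.6 dB

G(0) = 12 / 324 ≈ 0.037037
20 log₁₀(0.037037) ≈ -28.63 dB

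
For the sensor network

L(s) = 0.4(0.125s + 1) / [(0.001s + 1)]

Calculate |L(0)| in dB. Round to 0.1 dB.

-8.0 dB

L(0) = 0.4 · 1 / 1 = 0.4
20 log₁₀(0.4) ≈ -7.96 dB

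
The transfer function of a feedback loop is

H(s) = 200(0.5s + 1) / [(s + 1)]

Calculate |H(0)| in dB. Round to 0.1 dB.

46.0 dB

H(0) = 200 · 1 / 1 = 200
20 log₁₀(200) ≈ 46.02 dB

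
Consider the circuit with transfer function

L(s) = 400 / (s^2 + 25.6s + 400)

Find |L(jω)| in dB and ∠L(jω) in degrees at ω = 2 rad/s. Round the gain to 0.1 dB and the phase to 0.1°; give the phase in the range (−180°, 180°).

At s = jω = j2:
quadratic: (j2)² + 25.6·j2 + 400 = 396 + j51.2 → |·| ≈ 399.3, ∠ ≈ 7.37°
|L| = 400 / 399.3 ≈ 1.0018
Gain = 20 log₁₀(1.0018) ≈ 0.02 dB
∠L = 0.00° − 7.37° = -7.37°

0.0 dB, -7.4°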